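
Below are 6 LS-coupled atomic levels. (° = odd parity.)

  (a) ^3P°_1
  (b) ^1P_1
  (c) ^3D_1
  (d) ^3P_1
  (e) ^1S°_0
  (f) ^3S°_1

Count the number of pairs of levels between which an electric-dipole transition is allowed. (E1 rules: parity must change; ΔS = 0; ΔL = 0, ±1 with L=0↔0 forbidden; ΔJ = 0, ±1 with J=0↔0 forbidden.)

4

(a)–(b): forbidden (ΔS).
(a)–(c): allowed.
(a)–(d): allowed.
(a)–(e): forbidden (parity, ΔS).
(a)–(f): forbidden (parity).
(b)–(c): forbidden (parity, ΔS).
(b)–(d): forbidden (parity, ΔS).
(b)–(e): allowed.
(b)–(f): forbidden (ΔS).
(c)–(d): forbidden (parity).
(c)–(e): forbidden (ΔS, ΔL).
(c)–(f): forbidden (ΔL).
(d)–(e): forbidden (ΔS).
(d)–(f): allowed.
(e)–(f): forbidden (parity, ΔS, ΔL).
Allowed pairs: 4 of 15.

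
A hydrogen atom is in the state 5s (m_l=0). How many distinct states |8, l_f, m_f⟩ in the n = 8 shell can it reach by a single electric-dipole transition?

E1 requires Δl = ±1, so l_f ∈ {-1, 1}; with 0 ≤ l_f ≤ n_f−1 = 7, the allowed l_f values are {1}.
For l_f = 1: m_f ∈ {m_i−1, m_i, m_i+1} ∩ [−1, 1] = {-1, 0, 1} → 3 states.
Total: 3.

3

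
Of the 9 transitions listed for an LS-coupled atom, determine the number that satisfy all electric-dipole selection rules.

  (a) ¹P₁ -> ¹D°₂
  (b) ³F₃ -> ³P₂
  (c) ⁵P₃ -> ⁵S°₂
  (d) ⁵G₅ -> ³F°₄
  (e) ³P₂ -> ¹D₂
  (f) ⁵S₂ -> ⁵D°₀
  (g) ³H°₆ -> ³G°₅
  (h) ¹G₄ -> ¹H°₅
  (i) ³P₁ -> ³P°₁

(a) allowed
(b) forbidden (parity, ΔL fail)
(c) allowed
(d) forbidden (ΔS fails)
(e) forbidden (parity, ΔS fail)
(f) forbidden (ΔL, ΔJ fail)
(g) forbidden (parity fails)
(h) allowed
(i) allowed
Total allowed: 4 of 9.

4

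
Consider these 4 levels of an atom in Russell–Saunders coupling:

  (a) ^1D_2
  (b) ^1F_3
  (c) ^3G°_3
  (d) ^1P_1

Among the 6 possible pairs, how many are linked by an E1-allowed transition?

0

(a)–(b): forbidden (parity).
(a)–(c): forbidden (ΔS, ΔL).
(a)–(d): forbidden (parity).
(b)–(c): forbidden (ΔS).
(b)–(d): forbidden (parity, ΔL, ΔJ).
(c)–(d): forbidden (ΔS, ΔL, ΔJ).
Allowed pairs: 0 of 6.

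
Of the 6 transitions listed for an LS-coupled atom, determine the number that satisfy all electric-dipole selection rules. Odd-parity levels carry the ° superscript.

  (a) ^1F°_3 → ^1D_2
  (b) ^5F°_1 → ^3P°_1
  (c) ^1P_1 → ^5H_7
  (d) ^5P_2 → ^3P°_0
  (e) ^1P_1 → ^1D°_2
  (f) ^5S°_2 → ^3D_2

(a) allowed
(b) forbidden (parity, ΔS, ΔL fail)
(c) forbidden (parity, ΔS, ΔL, ΔJ fail)
(d) forbidden (ΔS, ΔJ fail)
(e) allowed
(f) forbidden (ΔS, ΔL fail)
Total allowed: 2 of 6.

2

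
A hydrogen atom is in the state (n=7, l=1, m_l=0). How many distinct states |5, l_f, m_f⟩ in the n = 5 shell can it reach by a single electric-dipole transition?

4

E1 requires Δl = ±1, so l_f ∈ {0, 2}; with 0 ≤ l_f ≤ n_f−1 = 4, the allowed l_f values are {0, 2}.
For l_f = 0: m_f ∈ {m_i−1, m_i, m_i+1} ∩ [−0, 0] = {0} → 1 state.
For l_f = 2: m_f ∈ {m_i−1, m_i, m_i+1} ∩ [−2, 2] = {-1, 0, 1} → 3 states.
Total: 4.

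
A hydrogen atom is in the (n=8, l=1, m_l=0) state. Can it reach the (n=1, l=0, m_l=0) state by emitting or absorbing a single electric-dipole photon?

Initial l = 1, final l = 0, so Δl = -1. E1 requires Δl = ±1: ok.
m_l: 0 → 0 (Δm_l = +0). |Δm_l| ≤ 1 ok.
All E1 selection rules are satisfied.

allowed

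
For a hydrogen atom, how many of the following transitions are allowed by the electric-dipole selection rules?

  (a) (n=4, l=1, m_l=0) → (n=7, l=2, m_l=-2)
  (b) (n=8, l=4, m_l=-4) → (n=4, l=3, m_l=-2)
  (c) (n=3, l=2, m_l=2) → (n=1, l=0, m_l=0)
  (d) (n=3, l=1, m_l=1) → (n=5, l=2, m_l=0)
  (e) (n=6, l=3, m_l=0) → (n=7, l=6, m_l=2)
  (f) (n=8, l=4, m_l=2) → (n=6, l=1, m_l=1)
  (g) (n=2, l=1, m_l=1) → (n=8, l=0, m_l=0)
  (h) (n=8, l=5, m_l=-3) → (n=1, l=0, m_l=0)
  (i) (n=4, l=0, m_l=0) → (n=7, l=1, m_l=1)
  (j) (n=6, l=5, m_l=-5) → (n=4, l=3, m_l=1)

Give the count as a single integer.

3

(a) forbidden — Δm_l = -2 (E1 requires Δm_l = 0, ±1)
(b) forbidden — Δm_l = +2 (E1 requires Δm_l = 0, ±1)
(c) forbidden — Δl = -2 (E1 requires Δl = ±1); Δm_l = -2 (E1 requires Δm_l = 0, ±1)
(d) allowed
(e) forbidden — Δl = +3 (E1 requires Δl = ±1); Δm_l = +2 (E1 requires Δm_l = 0, ±1)
(f) forbidden — Δl = -3 (E1 requires Δl = ±1)
(g) allowed
(h) forbidden — Δl = -5 (E1 requires Δl = ±1); Δm_l = +3 (E1 requires Δm_l = 0, ±1)
(i) allowed
(j) forbidden — Δl = -2 (E1 requires Δl = ±1); Δm_l = +6 (E1 requires Δm_l = 0, ±1)
Total allowed: 3 of 10.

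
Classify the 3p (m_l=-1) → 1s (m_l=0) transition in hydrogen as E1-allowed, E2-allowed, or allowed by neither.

E1

Δl = 0 − 1 = -1; l_i + l_f = 1.
Δm_l = +1.
E1 (Δl = ±1, |Δm_l| ≤ 1): satisfied.
E2 (Δl = 0,±2, l_i+l_f ≥ 2, |Δm_l| ≤ 2): not satisfied.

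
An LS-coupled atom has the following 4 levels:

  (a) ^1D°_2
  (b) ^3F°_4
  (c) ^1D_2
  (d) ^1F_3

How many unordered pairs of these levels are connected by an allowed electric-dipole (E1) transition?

(a)–(b): forbidden (parity, ΔS, ΔJ).
(a)–(c): allowed.
(a)–(d): allowed.
(b)–(c): forbidden (ΔS, ΔJ).
(b)–(d): forbidden (ΔS).
(c)–(d): forbidden (parity).
Allowed pairs: 2 of 6.

2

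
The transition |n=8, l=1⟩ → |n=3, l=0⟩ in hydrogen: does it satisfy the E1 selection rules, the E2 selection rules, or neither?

E1

Δl = 0 − 1 = -1; l_i + l_f = 1.
E1 (Δl = ±1): satisfied.
E2 (Δl = 0,±2, l_i+l_f ≥ 2): not satisfied.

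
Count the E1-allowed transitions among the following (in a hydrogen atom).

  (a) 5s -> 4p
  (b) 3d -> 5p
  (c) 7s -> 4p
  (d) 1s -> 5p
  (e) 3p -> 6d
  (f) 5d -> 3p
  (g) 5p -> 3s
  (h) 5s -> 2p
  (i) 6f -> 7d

9

(a) allowed
(b) allowed
(c) allowed
(d) allowed
(e) allowed
(f) allowed
(g) allowed
(h) allowed
(i) allowed
Total allowed: 9 of 9.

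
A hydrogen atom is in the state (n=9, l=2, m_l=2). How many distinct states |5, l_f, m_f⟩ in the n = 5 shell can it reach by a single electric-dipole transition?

E1 requires Δl = ±1, so l_f ∈ {1, 3}; with 0 ≤ l_f ≤ n_f−1 = 4, the allowed l_f values are {1, 3}.
For l_f = 1: m_f ∈ {m_i−1, m_i, m_i+1} ∩ [−1, 1] = {1} → 1 state.
For l_f = 3: m_f ∈ {m_i−1, m_i, m_i+1} ∩ [−3, 3] = {1, 2, 3} → 3 states.
Total: 4.

4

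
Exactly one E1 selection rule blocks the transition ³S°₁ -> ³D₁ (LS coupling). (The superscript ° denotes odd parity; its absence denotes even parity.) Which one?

the ΔL = 0, ±1 rule

Parity must change: odd → even — satisfied.
ΔS = 0: S: 1 → 1 — satisfied.
ΔL = 0, ±1 (not L=0↔0): L: 0 → 2, ΔL = +2 — violated.
ΔJ = 0, ±1 (not J=0↔0): J: 1 → 1, ΔJ = +0 — satisfied.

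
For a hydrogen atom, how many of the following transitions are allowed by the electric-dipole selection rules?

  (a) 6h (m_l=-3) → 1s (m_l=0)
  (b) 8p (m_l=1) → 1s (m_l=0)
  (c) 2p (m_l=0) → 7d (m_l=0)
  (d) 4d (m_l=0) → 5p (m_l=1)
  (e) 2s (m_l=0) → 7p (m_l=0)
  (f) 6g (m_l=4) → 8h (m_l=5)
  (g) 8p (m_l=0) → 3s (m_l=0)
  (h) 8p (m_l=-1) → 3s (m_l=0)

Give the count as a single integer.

7

(a) forbidden — Δl = -5 (E1 requires Δl = ±1); Δm_l = +3 (E1 requires Δm_l = 0, ±1)
(b) allowed
(c) allowed
(d) allowed
(e) allowed
(f) allowed
(g) allowed
(h) allowed
Total allowed: 7 of 8.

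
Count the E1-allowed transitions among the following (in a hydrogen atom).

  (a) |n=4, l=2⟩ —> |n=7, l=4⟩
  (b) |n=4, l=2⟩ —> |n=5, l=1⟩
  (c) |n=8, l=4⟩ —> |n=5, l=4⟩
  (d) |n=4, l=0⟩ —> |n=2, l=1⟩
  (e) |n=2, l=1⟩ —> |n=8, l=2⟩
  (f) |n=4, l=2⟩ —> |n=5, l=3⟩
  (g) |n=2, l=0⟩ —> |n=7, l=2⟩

(a) forbidden — Δl = +2 (E1 requires Δl = ±1)
(b) allowed
(c) forbidden — Δl = +0 (E1 requires Δl = ±1)
(d) allowed
(e) allowed
(f) allowed
(g) forbidden — Δl = +2 (E1 requires Δl = ±1)
Total allowed: 4 of 7.

4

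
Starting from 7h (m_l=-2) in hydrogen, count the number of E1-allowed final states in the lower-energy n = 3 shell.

E1 requires l_f ∈ {4, 6}, but neither lies in [0, 2], so no final state is reachable.
Total: 0.

0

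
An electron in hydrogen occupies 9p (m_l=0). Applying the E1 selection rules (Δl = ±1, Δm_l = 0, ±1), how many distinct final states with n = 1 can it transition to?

E1 requires Δl = ±1, so l_f ∈ {0, 2}; with 0 ≤ l_f ≤ n_f−1 = 0, the allowed l_f values are {0}.
For l_f = 0: m_f ∈ {m_i−1, m_i, m_i+1} ∩ [−0, 0] = {0} → 1 state.
Total: 1.

1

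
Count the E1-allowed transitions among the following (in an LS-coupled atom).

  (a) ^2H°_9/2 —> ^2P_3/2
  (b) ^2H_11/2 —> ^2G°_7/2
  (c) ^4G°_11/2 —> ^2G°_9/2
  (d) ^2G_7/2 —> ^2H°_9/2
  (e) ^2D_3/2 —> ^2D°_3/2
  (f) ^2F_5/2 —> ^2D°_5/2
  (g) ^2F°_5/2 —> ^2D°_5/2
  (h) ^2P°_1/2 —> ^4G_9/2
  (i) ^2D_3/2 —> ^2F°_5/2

4

(a) forbidden (ΔL, ΔJ fail)
(b) forbidden (ΔJ fails)
(c) forbidden (parity, ΔS fail)
(d) allowed
(e) allowed
(f) allowed
(g) forbidden (parity fails)
(h) forbidden (ΔS, ΔL, ΔJ fail)
(i) allowed
Total allowed: 4 of 9.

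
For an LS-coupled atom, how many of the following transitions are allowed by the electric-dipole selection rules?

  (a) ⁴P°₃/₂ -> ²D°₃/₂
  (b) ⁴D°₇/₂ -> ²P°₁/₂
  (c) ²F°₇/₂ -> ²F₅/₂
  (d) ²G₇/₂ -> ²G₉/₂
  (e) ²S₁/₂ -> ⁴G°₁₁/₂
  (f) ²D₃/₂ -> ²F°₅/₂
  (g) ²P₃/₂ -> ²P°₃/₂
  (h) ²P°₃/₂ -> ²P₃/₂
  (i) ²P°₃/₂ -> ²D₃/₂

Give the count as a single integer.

(a) forbidden (parity, ΔS fail)
(b) forbidden (parity, ΔS, ΔJ fail)
(c) allowed
(d) forbidden (parity fails)
(e) forbidden (ΔS, ΔL, ΔJ fail)
(f) allowed
(g) allowed
(h) allowed
(i) allowed
Total allowed: 5 of 9.

5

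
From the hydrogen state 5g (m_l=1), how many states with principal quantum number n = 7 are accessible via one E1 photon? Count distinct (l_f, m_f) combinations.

6

E1 requires Δl = ±1, so l_f ∈ {3, 5}; with 0 ≤ l_f ≤ n_f−1 = 6, the allowed l_f values are {3, 5}.
For l_f = 3: m_f ∈ {m_i−1, m_i, m_i+1} ∩ [−3, 3] = {0, 1, 2} → 3 states.
For l_f = 5: m_f ∈ {m_i−1, m_i, m_i+1} ∩ [−5, 5] = {0, 1, 2} → 3 states.
Total: 6.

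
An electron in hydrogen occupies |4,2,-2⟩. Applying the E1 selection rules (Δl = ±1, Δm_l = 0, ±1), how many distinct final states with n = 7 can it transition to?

E1 requires Δl = ±1, so l_f ∈ {1, 3}; with 0 ≤ l_f ≤ n_f−1 = 6, the allowed l_f values are {1, 3}.
For l_f = 1: m_f ∈ {m_i−1, m_i, m_i+1} ∩ [−1, 1] = {-1} → 1 state.
For l_f = 3: m_f ∈ {m_i−1, m_i, m_i+1} ∩ [−3, 3] = {-3, -2, -1} → 3 states.
Total: 4.

4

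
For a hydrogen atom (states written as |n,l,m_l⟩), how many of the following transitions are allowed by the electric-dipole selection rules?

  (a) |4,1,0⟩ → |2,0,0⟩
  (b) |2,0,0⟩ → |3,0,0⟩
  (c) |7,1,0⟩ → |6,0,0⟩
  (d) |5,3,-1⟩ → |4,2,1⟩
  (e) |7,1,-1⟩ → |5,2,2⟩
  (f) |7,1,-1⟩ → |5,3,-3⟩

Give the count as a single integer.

2

(a) allowed
(b) forbidden — Δl = +0 (E1 requires Δl = ±1)
(c) allowed
(d) forbidden — Δm_l = +2 (E1 requires Δm_l = 0, ±1)
(e) forbidden — Δm_l = +3 (E1 requires Δm_l = 0, ±1)
(f) forbidden — Δl = +2 (E1 requires Δl = ±1); Δm_l = -2 (E1 requires Δm_l = 0, ±1)
Total allowed: 2 of 6.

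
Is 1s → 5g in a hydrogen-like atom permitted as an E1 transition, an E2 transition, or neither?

neither

Δl = 4 − 0 = +4; l_i + l_f = 4.
E1 (Δl = ±1): not satisfied.
E2 (Δl = 0,±2, l_i+l_f ≥ 2): not satisfied.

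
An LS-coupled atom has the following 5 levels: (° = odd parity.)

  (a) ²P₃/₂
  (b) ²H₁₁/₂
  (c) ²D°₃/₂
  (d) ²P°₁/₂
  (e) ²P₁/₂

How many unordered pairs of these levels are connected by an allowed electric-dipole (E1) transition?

4

(a)–(b): forbidden (parity, ΔL, ΔJ).
(a)–(c): allowed.
(a)–(d): allowed.
(a)–(e): forbidden (parity).
(b)–(c): forbidden (ΔL, ΔJ).
(b)–(d): forbidden (ΔL, ΔJ).
(b)–(e): forbidden (parity, ΔL, ΔJ).
(c)–(d): forbidden (parity).
(c)–(e): allowed.
(d)–(e): allowed.
Allowed pairs: 4 of 10.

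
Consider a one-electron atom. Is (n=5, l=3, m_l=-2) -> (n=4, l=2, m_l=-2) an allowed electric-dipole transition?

Δl = 2 − 3 = -1; the E1 rule Δl = ±1 is ✓.
m_l: -2 → -2 (Δm_l = +0). |Δm_l| ≤ 1 ✓.
All E1 selection rules are satisfied.

allowed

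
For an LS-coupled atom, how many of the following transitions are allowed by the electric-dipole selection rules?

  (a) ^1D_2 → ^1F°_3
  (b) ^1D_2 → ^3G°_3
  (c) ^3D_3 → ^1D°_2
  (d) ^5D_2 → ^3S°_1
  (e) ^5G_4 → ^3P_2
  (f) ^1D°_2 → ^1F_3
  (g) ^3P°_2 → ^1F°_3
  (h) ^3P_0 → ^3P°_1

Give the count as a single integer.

3

(a) allowed
(b) forbidden (ΔS, ΔL fail)
(c) forbidden (ΔS fails)
(d) forbidden (ΔS, ΔL fail)
(e) forbidden (parity, ΔS, ΔL, ΔJ fail)
(f) allowed
(g) forbidden (parity, ΔS, ΔL fail)
(h) allowed
Total allowed: 3 of 8.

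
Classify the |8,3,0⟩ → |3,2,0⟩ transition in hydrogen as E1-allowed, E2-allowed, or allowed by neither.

Δl = 2 − 3 = -1; l_i + l_f = 5.
Δm_l = +0.
E1 (Δl = ±1, |Δm_l| ≤ 1): satisfied.
E2 (Δl = 0,±2, l_i+l_f ≥ 2, |Δm_l| ≤ 2): not satisfied.

E1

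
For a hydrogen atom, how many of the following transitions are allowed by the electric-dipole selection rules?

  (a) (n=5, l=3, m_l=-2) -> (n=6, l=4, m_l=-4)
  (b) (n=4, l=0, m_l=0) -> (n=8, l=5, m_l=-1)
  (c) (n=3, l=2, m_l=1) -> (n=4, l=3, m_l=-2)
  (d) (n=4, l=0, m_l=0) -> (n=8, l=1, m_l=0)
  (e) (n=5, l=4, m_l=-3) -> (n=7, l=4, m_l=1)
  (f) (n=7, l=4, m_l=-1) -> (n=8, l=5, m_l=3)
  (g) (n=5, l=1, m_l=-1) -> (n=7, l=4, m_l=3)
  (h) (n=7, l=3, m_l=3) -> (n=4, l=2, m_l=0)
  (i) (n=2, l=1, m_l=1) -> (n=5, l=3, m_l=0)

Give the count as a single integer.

1

(a) forbidden — Δm_l = -2 (E1 requires Δm_l = 0, ±1)
(b) forbidden — Δl = +5 (E1 requires Δl = ±1)
(c) forbidden — Δm_l = -3 (E1 requires Δm_l = 0, ±1)
(d) allowed
(e) forbidden — Δl = +0 (E1 requires Δl = ±1); Δm_l = +4 (E1 requires Δm_l = 0, ±1)
(f) forbidden — Δm_l = +4 (E1 requires Δm_l = 0, ±1)
(g) forbidden — Δl = +3 (E1 requires Δl = ±1); Δm_l = +4 (E1 requires Δm_l = 0, ±1)
(h) forbidden — Δm_l = -3 (E1 requires Δm_l = 0, ±1)
(i) forbidden — Δl = +2 (E1 requires Δl = ±1)
Total allowed: 1 of 9.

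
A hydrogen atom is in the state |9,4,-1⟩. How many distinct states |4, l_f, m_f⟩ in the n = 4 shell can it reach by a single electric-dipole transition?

E1 requires Δl = ±1, so l_f ∈ {3, 5}; with 0 ≤ l_f ≤ n_f−1 = 3, the allowed l_f values are {3}.
For l_f = 3: m_f ∈ {m_i−1, m_i, m_i+1} ∩ [−3, 3] = {-2, -1, 0} → 3 states.
Total: 3.

3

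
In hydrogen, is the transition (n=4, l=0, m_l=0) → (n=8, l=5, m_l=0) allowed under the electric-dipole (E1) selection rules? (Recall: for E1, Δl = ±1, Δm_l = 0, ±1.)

Initial l = 0, final l = 5, so Δl = +5. E1 requires Δl = ±1: fails.
m_l: 0 → 0 (Δm_l = +0). |Δm_l| ≤ 1 passes.
The transition is electric-dipole forbidden.

forbidden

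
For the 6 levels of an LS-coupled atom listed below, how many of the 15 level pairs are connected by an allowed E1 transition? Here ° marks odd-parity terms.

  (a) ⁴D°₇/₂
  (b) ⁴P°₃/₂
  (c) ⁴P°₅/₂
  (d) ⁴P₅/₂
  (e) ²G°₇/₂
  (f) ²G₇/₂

(a)–(b): forbidden (parity, ΔJ).
(a)–(c): forbidden (parity).
(a)–(d): allowed.
(a)–(e): forbidden (parity, ΔS, ΔL).
(a)–(f): forbidden (ΔS, ΔL).
(b)–(c): forbidden (parity).
(b)–(d): allowed.
(b)–(e): forbidden (parity, ΔS, ΔL, ΔJ).
(b)–(f): forbidden (ΔS, ΔL, ΔJ).
(c)–(d): allowed.
(c)–(e): forbidden (parity, ΔS, ΔL).
(c)–(f): forbidden (ΔS, ΔL).
(d)–(e): forbidden (ΔS, ΔL).
(d)–(f): forbidden (parity, ΔS, ΔL).
(e)–(f): allowed.
Allowed pairs: 4 of 15.

4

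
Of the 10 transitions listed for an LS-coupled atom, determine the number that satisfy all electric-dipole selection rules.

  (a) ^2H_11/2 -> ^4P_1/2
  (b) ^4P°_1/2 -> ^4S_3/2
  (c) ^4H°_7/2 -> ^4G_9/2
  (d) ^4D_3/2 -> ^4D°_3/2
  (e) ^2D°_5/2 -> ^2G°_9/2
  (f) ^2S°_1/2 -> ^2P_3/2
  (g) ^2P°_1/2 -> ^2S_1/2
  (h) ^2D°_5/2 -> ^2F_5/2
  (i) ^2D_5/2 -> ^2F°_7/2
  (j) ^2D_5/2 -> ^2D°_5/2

8

(a) forbidden (parity, ΔS, ΔL, ΔJ fail)
(b) allowed
(c) allowed
(d) allowed
(e) forbidden (parity, ΔL, ΔJ fail)
(f) allowed
(g) allowed
(h) allowed
(i) allowed
(j) allowed
Total allowed: 8 of 10.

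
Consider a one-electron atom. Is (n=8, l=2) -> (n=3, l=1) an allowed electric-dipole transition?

Δl = 1 − 2 = -1; the E1 rule Δl = ±1 is passes.
All E1 selection rules are satisfied.

allowed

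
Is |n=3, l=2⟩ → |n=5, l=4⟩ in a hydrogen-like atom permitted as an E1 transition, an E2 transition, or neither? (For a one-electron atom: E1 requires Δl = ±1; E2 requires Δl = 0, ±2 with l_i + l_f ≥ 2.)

E2

Δl = 4 − 2 = +2; l_i + l_f = 6.
E1 (Δl = ±1): not satisfied.
E2 (Δl = 0,±2, l_i+l_f ≥ 2): satisfied.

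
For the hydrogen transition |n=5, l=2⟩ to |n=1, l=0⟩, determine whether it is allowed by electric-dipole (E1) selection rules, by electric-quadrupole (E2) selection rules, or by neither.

E2

Δl = 0 − 2 = -2; l_i + l_f = 2.
E1 (Δl = ±1): not satisfied.
E2 (Δl = 0,±2, l_i+l_f ≥ 2): satisfied.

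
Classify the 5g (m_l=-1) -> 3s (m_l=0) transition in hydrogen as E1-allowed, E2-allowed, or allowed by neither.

neither

Δl = 0 − 4 = -4; l_i + l_f = 4.
Δm_l = +1.
E1 (Δl = ±1, |Δm_l| ≤ 1): not satisfied.
E2 (Δl = 0,±2, l_i+l_f ≥ 2, |Δm_l| ≤ 2): not satisfied.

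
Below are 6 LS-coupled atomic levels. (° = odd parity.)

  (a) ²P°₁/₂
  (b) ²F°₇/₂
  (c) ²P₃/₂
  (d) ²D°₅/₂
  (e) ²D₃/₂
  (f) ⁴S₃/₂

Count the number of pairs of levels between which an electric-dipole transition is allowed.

(a)–(b): forbidden (parity, ΔL, ΔJ).
(a)–(c): allowed.
(a)–(d): forbidden (parity, ΔJ).
(a)–(e): allowed.
(a)–(f): forbidden (ΔS).
(b)–(c): forbidden (ΔL, ΔJ).
(b)–(d): forbidden (parity).
(b)–(e): forbidden (ΔJ).
(b)–(f): forbidden (ΔS, ΔL, ΔJ).
(c)–(d): allowed.
(c)–(e): forbidden (parity).
(c)–(f): forbidden (parity, ΔS).
(d)–(e): allowed.
(d)–(f): forbidden (ΔS, ΔL).
(e)–(f): forbidden (parity, ΔS, ΔL).
Allowed pairs: 4 of 15.

4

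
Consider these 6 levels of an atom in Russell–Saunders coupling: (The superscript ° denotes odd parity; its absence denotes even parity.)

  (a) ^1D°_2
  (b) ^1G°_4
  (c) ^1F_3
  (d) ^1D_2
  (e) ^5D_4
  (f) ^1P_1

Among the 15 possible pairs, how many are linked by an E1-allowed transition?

(a)–(b): forbidden (parity, ΔL, ΔJ).
(a)–(c): allowed.
(a)–(d): allowed.
(a)–(e): forbidden (ΔS, ΔJ).
(a)–(f): allowed.
(b)–(c): allowed.
(b)–(d): forbidden (ΔL, ΔJ).
(b)–(e): forbidden (ΔS, ΔL).
(b)–(f): forbidden (ΔL, ΔJ).
(c)–(d): forbidden (parity).
(c)–(e): forbidden (parity, ΔS).
(c)–(f): forbidden (parity, ΔL, ΔJ).
(d)–(e): forbidden (parity, ΔS, ΔJ).
(d)–(f): forbidden (parity).
(e)–(f): forbidden (parity, ΔS, ΔJ).
Allowed pairs: 4 of 15.

4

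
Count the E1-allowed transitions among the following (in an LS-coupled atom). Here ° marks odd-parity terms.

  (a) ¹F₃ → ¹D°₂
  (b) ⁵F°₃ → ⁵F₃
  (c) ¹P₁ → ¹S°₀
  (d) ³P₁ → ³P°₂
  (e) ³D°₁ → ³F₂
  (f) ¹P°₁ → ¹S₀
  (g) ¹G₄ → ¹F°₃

7

(a) allowed
(b) allowed
(c) allowed
(d) allowed
(e) allowed
(f) allowed
(g) allowed
Total allowed: 7 of 7.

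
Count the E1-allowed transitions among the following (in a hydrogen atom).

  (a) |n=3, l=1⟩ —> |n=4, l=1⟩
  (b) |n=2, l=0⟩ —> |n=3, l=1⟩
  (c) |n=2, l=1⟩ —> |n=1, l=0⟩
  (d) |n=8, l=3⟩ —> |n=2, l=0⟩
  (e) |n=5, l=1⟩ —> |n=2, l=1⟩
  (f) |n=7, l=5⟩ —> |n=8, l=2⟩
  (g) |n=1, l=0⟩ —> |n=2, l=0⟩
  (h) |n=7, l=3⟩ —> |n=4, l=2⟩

3

(a) forbidden — Δl = +0 (E1 requires Δl = ±1)
(b) allowed
(c) allowed
(d) forbidden — Δl = -3 (E1 requires Δl = ±1)
(e) forbidden — Δl = +0 (E1 requires Δl = ±1)
(f) forbidden — Δl = -3 (E1 requires Δl = ±1)
(g) forbidden — Δl = +0 (E1 requires Δl = ±1)
(h) allowed
Total allowed: 3 of 8.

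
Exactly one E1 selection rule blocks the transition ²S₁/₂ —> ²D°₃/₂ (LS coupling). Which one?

the ΔL = 0, ±1 rule

Parity must change: even → odd — ok.
ΔS = 0: S: 1/2 → 1/2 — ok.
ΔL = 0, ±1 (not L=0↔0): L: 0 → 2, ΔL = +2 — fails.
ΔJ = 0, ±1 (not J=0↔0): J: 1/2 → 3/2, ΔJ = +1 — ok.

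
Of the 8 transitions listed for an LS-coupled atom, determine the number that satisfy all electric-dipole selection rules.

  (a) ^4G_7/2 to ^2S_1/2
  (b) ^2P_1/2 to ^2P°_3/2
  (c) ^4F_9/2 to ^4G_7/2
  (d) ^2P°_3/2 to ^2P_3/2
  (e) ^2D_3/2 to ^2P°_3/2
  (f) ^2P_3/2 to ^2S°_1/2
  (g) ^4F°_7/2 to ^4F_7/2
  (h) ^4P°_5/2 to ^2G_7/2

5

(a) forbidden (parity, ΔS, ΔL, ΔJ fail)
(b) allowed
(c) forbidden (parity fails)
(d) allowed
(e) allowed
(f) allowed
(g) allowed
(h) forbidden (ΔS, ΔL fail)
Total allowed: 5 of 8.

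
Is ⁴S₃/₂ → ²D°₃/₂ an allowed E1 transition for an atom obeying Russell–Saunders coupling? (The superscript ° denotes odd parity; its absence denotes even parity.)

forbidden

Parity must change: even → odd — ok.
ΔS = 0: S: 3/2 → 1/2 — fails.
ΔL = 0, ±1 (not L=0↔0): L: 0 → 2, ΔL = +2 — fails.
ΔJ = 0, ±1 (not J=0↔0): J: 3/2 → 3/2, ΔJ = +0 — ok.
Rule(s) violated: ΔS, ΔL.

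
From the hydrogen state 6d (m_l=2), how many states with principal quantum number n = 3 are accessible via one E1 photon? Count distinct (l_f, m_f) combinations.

E1 requires Δl = ±1, so l_f ∈ {1, 3}; with 0 ≤ l_f ≤ n_f−1 = 2, the allowed l_f values are {1}.
For l_f = 1: m_f ∈ {m_i−1, m_i, m_i+1} ∩ [−1, 1] = {1} → 1 state.
Total: 1.

1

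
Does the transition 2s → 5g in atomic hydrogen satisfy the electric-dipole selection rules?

forbidden

Δl = 4 − 0 = +4; the E1 rule Δl = ±1 is violated.
The transition is electric-dipole forbidden.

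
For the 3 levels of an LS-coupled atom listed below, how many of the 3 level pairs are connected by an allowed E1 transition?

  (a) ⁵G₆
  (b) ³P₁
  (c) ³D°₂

(a)–(b): forbidden (parity, ΔS, ΔL, ΔJ).
(a)–(c): forbidden (ΔS, ΔL, ΔJ).
(b)–(c): allowed.
Allowed pairs: 1 of 3.

1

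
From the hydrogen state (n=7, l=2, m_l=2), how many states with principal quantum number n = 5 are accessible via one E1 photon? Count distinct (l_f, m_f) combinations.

4

E1 requires Δl = ±1, so l_f ∈ {1, 3}; with 0 ≤ l_f ≤ n_f−1 = 4, the allowed l_f values are {1, 3}.
For l_f = 1: m_f ∈ {m_i−1, m_i, m_i+1} ∩ [−1, 1] = {1} → 1 state.
For l_f = 3: m_f ∈ {m_i−1, m_i, m_i+1} ∩ [−3, 3] = {1, 2, 3} → 3 states.
Total: 4.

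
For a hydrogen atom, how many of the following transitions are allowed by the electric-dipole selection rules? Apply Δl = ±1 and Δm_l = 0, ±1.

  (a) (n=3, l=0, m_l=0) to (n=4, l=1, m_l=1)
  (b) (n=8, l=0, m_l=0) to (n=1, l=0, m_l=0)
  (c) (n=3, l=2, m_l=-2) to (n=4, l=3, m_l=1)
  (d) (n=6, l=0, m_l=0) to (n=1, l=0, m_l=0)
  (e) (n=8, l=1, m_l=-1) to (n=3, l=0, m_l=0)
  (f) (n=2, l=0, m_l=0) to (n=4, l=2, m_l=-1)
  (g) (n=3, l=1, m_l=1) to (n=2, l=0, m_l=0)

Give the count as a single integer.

(a) allowed
(b) forbidden — Δl = +0 (E1 requires Δl = ±1)
(c) forbidden — Δm_l = +3 (E1 requires Δm_l = 0, ±1)
(d) forbidden — Δl = +0 (E1 requires Δl = ±1)
(e) allowed
(f) forbidden — Δl = +2 (E1 requires Δl = ±1)
(g) allowed
Total allowed: 3 of 7.

3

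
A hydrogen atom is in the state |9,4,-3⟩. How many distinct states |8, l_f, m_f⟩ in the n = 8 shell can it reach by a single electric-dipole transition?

5

E1 requires Δl = ±1, so l_f ∈ {3, 5}; with 0 ≤ l_f ≤ n_f−1 = 7, the allowed l_f values are {3, 5}.
For l_f = 3: m_f ∈ {m_i−1, m_i, m_i+1} ∩ [−3, 3] = {-3, -2} → 2 states.
For l_f = 5: m_f ∈ {m_i−1, m_i, m_i+1} ∩ [−5, 5] = {-4, -3, -2} → 3 states.
Total: 5.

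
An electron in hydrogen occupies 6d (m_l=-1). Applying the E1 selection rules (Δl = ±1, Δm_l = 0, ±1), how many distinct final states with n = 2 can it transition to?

2

E1 requires Δl = ±1, so l_f ∈ {1, 3}; with 0 ≤ l_f ≤ n_f−1 = 1, the allowed l_f values are {1}.
For l_f = 1: m_f ∈ {m_i−1, m_i, m_i+1} ∩ [−1, 1] = {-1, 0} → 2 states.
Total: 2.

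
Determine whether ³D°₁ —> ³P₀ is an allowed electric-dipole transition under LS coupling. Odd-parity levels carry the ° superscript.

Reading off the term symbols: S 1→1, L 2→1, J 1→0, parity odd→even.
Parity must change: odd → even — satisfied.
ΔS = 0: S: 1 → 1 — satisfied.
ΔL = 0, ±1 (not L=0↔0): L: 2 → 1, ΔL = -1 — satisfied.
ΔJ = 0, ±1 (not J=0↔0): J: 1 → 0, ΔJ = -1 — satisfied.
All four E1 rules are satisfied.

allowed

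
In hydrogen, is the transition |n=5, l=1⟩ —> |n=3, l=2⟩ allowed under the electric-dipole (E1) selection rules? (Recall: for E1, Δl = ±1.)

l: 1 → 2 (Δl = +1). Δl = ±1 ✓.
All E1 selection rules are satisfied.

allowed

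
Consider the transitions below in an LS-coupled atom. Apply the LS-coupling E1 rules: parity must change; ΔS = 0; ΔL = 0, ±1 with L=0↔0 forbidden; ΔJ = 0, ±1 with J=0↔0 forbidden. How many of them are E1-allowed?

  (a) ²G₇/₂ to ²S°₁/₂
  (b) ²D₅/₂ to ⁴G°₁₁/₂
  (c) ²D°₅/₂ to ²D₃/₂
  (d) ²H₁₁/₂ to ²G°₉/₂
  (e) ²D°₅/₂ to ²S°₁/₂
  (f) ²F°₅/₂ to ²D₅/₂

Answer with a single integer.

3

(a) forbidden (ΔL, ΔJ fail)
(b) forbidden (ΔS, ΔL, ΔJ fail)
(c) allowed
(d) allowed
(e) forbidden (parity, ΔL, ΔJ fail)
(f) allowed
Total allowed: 3 of 6.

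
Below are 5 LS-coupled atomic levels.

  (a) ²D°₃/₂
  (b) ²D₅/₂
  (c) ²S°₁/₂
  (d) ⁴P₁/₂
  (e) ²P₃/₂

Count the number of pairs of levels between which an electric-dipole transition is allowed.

(a)–(b): allowed.
(a)–(c): forbidden (parity, ΔL).
(a)–(d): forbidden (ΔS).
(a)–(e): allowed.
(b)–(c): forbidden (ΔL, ΔJ).
(b)–(d): forbidden (parity, ΔS, ΔJ).
(b)–(e): forbidden (parity).
(c)–(d): forbidden (ΔS).
(c)–(e): allowed.
(d)–(e): forbidden (parity, ΔS).
Allowed pairs: 3 of 10.

3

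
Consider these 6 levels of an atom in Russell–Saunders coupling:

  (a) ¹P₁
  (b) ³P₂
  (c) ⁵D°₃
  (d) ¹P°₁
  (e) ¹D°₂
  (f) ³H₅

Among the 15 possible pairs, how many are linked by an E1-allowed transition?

2

(a)–(b): forbidden (parity, ΔS).
(a)–(c): forbidden (ΔS, ΔJ).
(a)–(d): allowed.
(a)–(e): allowed.
(a)–(f): forbidden (parity, ΔS, ΔL, ΔJ).
(b)–(c): forbidden (ΔS).
(b)–(d): forbidden (ΔS).
(b)–(e): forbidden (ΔS).
(b)–(f): forbidden (parity, ΔL, ΔJ).
(c)–(d): forbidden (parity, ΔS, ΔJ).
(c)–(e): forbidden (parity, ΔS).
(c)–(f): forbidden (ΔS, ΔL, ΔJ).
(d)–(e): forbidden (parity).
(d)–(f): forbidden (ΔS, ΔL, ΔJ).
(e)–(f): forbidden (ΔS, ΔL, ΔJ).
Allowed pairs: 2 of 15.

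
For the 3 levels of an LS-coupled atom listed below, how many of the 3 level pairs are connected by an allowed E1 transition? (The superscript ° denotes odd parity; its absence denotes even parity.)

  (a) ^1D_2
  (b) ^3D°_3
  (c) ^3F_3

1

(a)–(b): forbidden (ΔS).
(a)–(c): forbidden (parity, ΔS).
(b)–(c): allowed.
Allowed pairs: 1 of 3.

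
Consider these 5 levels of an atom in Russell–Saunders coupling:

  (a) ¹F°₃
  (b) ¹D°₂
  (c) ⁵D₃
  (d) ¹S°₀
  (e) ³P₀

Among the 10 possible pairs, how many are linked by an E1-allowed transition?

(a)–(b): forbidden (parity).
(a)–(c): forbidden (ΔS).
(a)–(d): forbidden (parity, ΔL, ΔJ).
(a)–(e): forbidden (ΔS, ΔL, ΔJ).
(b)–(c): forbidden (ΔS).
(b)–(d): forbidden (parity, ΔL, ΔJ).
(b)–(e): forbidden (ΔS, ΔJ).
(c)–(d): forbidden (ΔS, ΔL, ΔJ).
(c)–(e): forbidden (parity, ΔS, ΔJ).
(d)–(e): forbidden (ΔS, ΔJ).
Allowed pairs: 0 of 10.

0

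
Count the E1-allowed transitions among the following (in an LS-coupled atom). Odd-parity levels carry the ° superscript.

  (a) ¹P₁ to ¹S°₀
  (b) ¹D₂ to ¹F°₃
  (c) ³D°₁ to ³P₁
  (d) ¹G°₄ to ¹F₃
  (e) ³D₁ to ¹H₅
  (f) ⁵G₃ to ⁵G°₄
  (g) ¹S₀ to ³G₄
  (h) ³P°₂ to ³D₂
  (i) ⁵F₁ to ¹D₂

6

(a) allowed
(b) allowed
(c) allowed
(d) allowed
(e) forbidden (parity, ΔS, ΔL, ΔJ fail)
(f) allowed
(g) forbidden (parity, ΔS, ΔL, ΔJ fail)
(h) allowed
(i) forbidden (parity, ΔS fail)
Total allowed: 6 of 9.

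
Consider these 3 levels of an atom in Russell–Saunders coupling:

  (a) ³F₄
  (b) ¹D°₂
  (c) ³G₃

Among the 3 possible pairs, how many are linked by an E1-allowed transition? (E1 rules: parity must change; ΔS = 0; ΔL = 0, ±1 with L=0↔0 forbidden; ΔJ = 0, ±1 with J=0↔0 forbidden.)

0

(a)–(b): forbidden (ΔS, ΔJ).
(a)–(c): forbidden (parity).
(b)–(c): forbidden (ΔS, ΔL).
Allowed pairs: 0 of 3.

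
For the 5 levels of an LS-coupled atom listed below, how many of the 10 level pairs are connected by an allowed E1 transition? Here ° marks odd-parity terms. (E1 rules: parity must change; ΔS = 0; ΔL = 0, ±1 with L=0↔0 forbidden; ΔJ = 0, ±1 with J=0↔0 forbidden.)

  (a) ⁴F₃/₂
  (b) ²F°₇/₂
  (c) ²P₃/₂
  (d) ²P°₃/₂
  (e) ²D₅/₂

3

(a)–(b): forbidden (ΔS, ΔJ).
(a)–(c): forbidden (parity, ΔS, ΔL).
(a)–(d): forbidden (ΔS, ΔL).
(a)–(e): forbidden (parity, ΔS).
(b)–(c): forbidden (ΔL, ΔJ).
(b)–(d): forbidden (parity, ΔL, ΔJ).
(b)–(e): allowed.
(c)–(d): allowed.
(c)–(e): forbidden (parity).
(d)–(e): allowed.
Allowed pairs: 3 of 10.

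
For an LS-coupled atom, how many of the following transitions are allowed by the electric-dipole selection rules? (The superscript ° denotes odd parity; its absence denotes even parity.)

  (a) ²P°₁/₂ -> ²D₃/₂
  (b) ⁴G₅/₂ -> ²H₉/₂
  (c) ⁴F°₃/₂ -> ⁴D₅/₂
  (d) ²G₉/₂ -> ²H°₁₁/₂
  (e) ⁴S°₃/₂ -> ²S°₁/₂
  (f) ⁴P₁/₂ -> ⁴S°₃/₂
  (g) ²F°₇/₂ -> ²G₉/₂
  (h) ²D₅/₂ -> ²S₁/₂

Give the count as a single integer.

(a) allowed
(b) forbidden (parity, ΔS, ΔJ fail)
(c) allowed
(d) allowed
(e) forbidden (parity, ΔS, ΔL fail)
(f) allowed
(g) allowed
(h) forbidden (parity, ΔL, ΔJ fail)
Total allowed: 5 of 8.

5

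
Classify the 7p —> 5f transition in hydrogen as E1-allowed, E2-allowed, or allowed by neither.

E2

Δl = 3 − 1 = +2; l_i + l_f = 4.
E1 (Δl = ±1): not satisfied.
E2 (Δl = 0,±2, l_i+l_f ≥ 2): satisfied.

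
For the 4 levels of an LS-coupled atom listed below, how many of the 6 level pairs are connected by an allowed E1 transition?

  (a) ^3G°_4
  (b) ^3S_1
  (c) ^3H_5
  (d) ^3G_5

2

(a)–(b): forbidden (ΔL, ΔJ).
(a)–(c): allowed.
(a)–(d): allowed.
(b)–(c): forbidden (parity, ΔL, ΔJ).
(b)–(d): forbidden (parity, ΔL, ΔJ).
(c)–(d): forbidden (parity).
Allowed pairs: 2 of 6.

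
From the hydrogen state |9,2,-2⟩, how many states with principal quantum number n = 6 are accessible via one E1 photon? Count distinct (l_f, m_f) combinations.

4

E1 requires Δl = ±1, so l_f ∈ {1, 3}; with 0 ≤ l_f ≤ n_f−1 = 5, the allowed l_f values are {1, 3}.
For l_f = 1: m_f ∈ {m_i−1, m_i, m_i+1} ∩ [−1, 1] = {-1} → 1 state.
For l_f = 3: m_f ∈ {m_i−1, m_i, m_i+1} ∩ [−3, 3] = {-3, -2, -1} → 3 states.
Total: 4.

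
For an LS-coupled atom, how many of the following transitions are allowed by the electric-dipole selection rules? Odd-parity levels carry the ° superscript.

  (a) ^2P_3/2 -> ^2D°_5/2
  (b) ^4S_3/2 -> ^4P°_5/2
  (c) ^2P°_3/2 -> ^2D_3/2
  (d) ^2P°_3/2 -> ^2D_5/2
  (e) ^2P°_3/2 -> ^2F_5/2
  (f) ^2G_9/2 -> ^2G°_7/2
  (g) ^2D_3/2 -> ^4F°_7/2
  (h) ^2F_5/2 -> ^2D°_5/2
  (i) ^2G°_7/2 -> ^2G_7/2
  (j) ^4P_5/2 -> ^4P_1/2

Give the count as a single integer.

7

(a) allowed
(b) allowed
(c) allowed
(d) allowed
(e) forbidden (ΔL fails)
(f) allowed
(g) forbidden (ΔS, ΔJ fail)
(h) allowed
(i) allowed
(j) forbidden (parity, ΔJ fail)
Total allowed: 7 of 10.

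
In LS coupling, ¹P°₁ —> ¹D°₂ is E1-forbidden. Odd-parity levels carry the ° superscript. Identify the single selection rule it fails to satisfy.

parity

ΔL = 0, ±1 (not L=0↔0): L: 1 → 2, ΔL = +1 — ✓.
Parity must change: odd → odd — ✗.
ΔS = 0: S: 0 → 0 — ✓.
ΔJ = 0, ±1 (not J=0↔0): J: 1 → 2, ΔJ = +1 — ✓.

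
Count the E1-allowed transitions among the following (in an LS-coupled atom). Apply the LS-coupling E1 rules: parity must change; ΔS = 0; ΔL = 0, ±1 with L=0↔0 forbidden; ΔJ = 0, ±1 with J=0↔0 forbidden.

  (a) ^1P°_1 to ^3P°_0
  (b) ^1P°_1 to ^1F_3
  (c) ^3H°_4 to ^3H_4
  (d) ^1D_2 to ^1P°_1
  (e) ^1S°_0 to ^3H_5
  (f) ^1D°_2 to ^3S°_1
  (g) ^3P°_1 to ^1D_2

(a) forbidden (parity, ΔS fail)
(b) forbidden (ΔL, ΔJ fail)
(c) allowed
(d) allowed
(e) forbidden (ΔS, ΔL, ΔJ fail)
(f) forbidden (parity, ΔS, ΔL fail)
(g) forbidden (ΔS fails)
Total allowed: 2 of 7.

2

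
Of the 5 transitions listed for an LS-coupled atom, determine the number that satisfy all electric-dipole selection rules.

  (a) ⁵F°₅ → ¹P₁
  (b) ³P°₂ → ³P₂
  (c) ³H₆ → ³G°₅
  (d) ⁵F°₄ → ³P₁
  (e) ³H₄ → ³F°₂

2

(a) forbidden (ΔS, ΔL, ΔJ fail)
(b) allowed
(c) allowed
(d) forbidden (ΔS, ΔL, ΔJ fail)
(e) forbidden (ΔL, ΔJ fail)
Total allowed: 2 of 5.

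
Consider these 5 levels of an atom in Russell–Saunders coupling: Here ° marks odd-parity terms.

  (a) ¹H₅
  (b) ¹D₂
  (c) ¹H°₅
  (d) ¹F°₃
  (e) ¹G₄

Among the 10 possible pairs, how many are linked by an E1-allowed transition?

(a)–(b): forbidden (parity, ΔL, ΔJ).
(a)–(c): allowed.
(a)–(d): forbidden (ΔL, ΔJ).
(a)–(e): forbidden (parity).
(b)–(c): forbidden (ΔL, ΔJ).
(b)–(d): allowed.
(b)–(e): forbidden (parity, ΔL, ΔJ).
(c)–(d): forbidden (parity, ΔL, ΔJ).
(c)–(e): allowed.
(d)–(e): allowed.
Allowed pairs: 4 of 10.

4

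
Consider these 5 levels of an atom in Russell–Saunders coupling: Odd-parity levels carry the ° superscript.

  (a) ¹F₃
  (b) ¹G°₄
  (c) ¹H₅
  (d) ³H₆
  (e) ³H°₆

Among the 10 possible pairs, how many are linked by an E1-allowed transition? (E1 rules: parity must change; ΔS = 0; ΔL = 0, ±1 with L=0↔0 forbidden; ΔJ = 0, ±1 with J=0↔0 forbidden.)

3

(a)–(b): allowed.
(a)–(c): forbidden (parity, ΔL, ΔJ).
(a)–(d): forbidden (parity, ΔS, ΔL, ΔJ).
(a)–(e): forbidden (ΔS, ΔL, ΔJ).
(b)–(c): allowed.
(b)–(d): forbidden (ΔS, ΔJ).
(b)–(e): forbidden (parity, ΔS, ΔJ).
(c)–(d): forbidden (parity, ΔS).
(c)–(e): forbidden (ΔS).
(d)–(e): allowed.
Allowed pairs: 3 of 10.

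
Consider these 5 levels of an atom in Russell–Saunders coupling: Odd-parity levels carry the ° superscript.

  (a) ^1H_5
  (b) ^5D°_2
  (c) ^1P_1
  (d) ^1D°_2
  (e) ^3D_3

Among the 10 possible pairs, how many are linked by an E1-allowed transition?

1

(a)–(b): forbidden (ΔS, ΔL, ΔJ).
(a)–(c): forbidden (parity, ΔL, ΔJ).
(a)–(d): forbidden (ΔL, ΔJ).
(a)–(e): forbidden (parity, ΔS, ΔL, ΔJ).
(b)–(c): forbidden (ΔS).
(b)–(d): forbidden (parity, ΔS).
(b)–(e): forbidden (ΔS).
(c)–(d): allowed.
(c)–(e): forbidden (parity, ΔS, ΔJ).
(d)–(e): forbidden (ΔS).
Allowed pairs: 1 of 10.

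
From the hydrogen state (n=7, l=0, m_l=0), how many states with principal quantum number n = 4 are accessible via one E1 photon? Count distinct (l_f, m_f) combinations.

E1 requires Δl = ±1, so l_f ∈ {-1, 1}; with 0 ≤ l_f ≤ n_f−1 = 3, the allowed l_f values are {1}.
For l_f = 1: m_f ∈ {m_i−1, m_i, m_i+1} ∩ [−1, 1] = {-1, 0, 1} → 3 states.
Total: 3.

3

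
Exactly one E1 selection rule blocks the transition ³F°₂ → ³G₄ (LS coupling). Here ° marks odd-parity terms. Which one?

the ΔJ = 0, ±1 rule

Parity must change: odd → even — satisfied.
ΔS = 0: S: 1 → 1 — satisfied.
ΔL = 0, ±1 (not L=0↔0): L: 3 → 4, ΔL = +1 — satisfied.
ΔJ = 0, ±1 (not J=0↔0): J: 2 → 4, ΔJ = +2 — violated.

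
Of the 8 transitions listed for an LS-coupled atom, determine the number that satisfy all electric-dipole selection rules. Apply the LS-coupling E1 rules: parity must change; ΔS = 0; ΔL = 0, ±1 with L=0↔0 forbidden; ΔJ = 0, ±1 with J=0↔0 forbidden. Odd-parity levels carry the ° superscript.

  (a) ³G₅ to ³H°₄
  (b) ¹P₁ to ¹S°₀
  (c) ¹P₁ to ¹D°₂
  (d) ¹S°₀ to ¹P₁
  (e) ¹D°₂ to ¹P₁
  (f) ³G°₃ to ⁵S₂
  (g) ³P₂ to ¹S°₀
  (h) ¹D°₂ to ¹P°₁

(a) allowed
(b) allowed
(c) allowed
(d) allowed
(e) allowed
(f) forbidden (ΔS, ΔL fail)
(g) forbidden (ΔS, ΔJ fail)
(h) forbidden (parity fails)
Total allowed: 5 of 8.

5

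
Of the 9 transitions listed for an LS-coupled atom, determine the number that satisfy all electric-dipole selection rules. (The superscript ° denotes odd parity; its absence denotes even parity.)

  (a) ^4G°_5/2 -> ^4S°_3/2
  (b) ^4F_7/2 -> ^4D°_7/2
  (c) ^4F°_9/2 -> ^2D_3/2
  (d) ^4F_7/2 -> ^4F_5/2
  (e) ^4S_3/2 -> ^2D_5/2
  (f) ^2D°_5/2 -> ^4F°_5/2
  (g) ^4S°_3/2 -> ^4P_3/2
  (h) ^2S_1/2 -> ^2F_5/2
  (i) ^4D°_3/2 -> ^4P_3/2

(a) forbidden (parity, ΔL fail)
(b) allowed
(c) forbidden (ΔS, ΔJ fail)
(d) forbidden (parity fails)
(e) forbidden (parity, ΔS, ΔL fail)
(f) forbidden (parity, ΔS fail)
(g) allowed
(h) forbidden (parity, ΔL, ΔJ fail)
(i) allowed
Total allowed: 3 of 9.

3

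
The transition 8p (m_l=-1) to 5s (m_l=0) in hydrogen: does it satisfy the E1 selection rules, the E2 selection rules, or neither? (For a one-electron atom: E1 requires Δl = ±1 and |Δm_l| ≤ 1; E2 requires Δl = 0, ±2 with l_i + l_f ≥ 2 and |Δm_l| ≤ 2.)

E1

Δl = 0 − 1 = -1; l_i + l_f = 1.
Δm_l = +1.
E1 (Δl = ±1, |Δm_l| ≤ 1): satisfied.
E2 (Δl = 0,±2, l_i+l_f ≥ 2, |Δm_l| ≤ 2): not satisfied.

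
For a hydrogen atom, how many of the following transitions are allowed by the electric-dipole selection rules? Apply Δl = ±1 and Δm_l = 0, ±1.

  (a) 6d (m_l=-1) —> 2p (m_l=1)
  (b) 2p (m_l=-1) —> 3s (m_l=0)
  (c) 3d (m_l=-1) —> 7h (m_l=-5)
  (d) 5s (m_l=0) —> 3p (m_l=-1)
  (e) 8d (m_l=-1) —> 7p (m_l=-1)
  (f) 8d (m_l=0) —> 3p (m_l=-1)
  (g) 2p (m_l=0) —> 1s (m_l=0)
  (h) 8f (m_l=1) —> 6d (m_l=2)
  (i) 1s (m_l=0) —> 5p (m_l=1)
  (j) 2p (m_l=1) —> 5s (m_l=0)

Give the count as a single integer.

(a) forbidden — Δm_l = +2 (E1 requires Δm_l = 0, ±1)
(b) allowed
(c) forbidden — Δl = +3 (E1 requires Δl = ±1); Δm_l = -4 (E1 requires Δm_l = 0, ±1)
(d) allowed
(e) allowed
(f) allowed
(g) allowed
(h) allowed
(i) allowed
(j) allowed
Total allowed: 8 of 10.

8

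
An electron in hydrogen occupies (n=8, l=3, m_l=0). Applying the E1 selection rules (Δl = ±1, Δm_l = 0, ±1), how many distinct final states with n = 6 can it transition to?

E1 requires Δl = ±1, so l_f ∈ {2, 4}; with 0 ≤ l_f ≤ n_f−1 = 5, the allowed l_f values are {2, 4}.
For l_f = 2: m_f ∈ {m_i−1, m_i, m_i+1} ∩ [−2, 2] = {-1, 0, 1} → 3 states.
For l_f = 4: m_f ∈ {m_i−1, m_i, m_i+1} ∩ [−4, 4] = {-1, 0, 1} → 3 states.
Total: 6.

6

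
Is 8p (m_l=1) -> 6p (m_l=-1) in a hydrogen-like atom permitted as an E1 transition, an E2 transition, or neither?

Δl = 1 − 1 = +0; l_i + l_f = 2.
Δm_l = -2.
E1 (Δl = ±1, |Δm_l| ≤ 1): not satisfied.
E2 (Δl = 0,±2, l_i+l_f ≥ 2, |Δm_l| ≤ 2): satisfied.

E2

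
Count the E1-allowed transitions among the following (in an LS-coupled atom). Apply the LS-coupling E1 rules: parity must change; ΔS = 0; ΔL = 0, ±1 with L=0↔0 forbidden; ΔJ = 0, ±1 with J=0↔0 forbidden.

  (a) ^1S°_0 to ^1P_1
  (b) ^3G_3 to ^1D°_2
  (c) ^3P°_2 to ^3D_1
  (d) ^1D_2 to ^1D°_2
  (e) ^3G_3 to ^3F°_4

4

(a) allowed
(b) forbidden (ΔS, ΔL fail)
(c) allowed
(d) allowed
(e) allowed
Total allowed: 4 of 5.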